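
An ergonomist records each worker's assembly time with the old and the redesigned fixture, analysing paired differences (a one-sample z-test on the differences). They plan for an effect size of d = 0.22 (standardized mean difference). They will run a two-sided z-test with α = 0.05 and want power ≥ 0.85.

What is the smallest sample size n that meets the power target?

For power 0.85 need Φ(δ − z_{0.025}) = 0.85, so δ = z_{0.025} + z_{0.15} = 1.960 + 1.036 = 2.996.
(For δ > 0 the lower-tail rejection region contributes negligibly to power, so the one-term inversion is standard.)
δ = d·√n ⇒ n = (δ/d)² = (2.996 / 0.22)² = 185.50.
Round up to the next whole unit.

n = 186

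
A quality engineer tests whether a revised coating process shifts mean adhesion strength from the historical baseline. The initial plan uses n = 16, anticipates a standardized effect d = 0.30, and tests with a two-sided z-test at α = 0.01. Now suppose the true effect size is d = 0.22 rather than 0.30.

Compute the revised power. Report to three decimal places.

Power ≈ 0.045

With d = 0.22: δ = d·√n = 0.22 × √16 = 0.8800. Critical value z_{0.005} = 2.576.
Revised power = Φ(δ − 2.576) + Φ(−δ − 2.576) = Φ(-1.696) + Φ(-3.456) = 0.0450 + 0.0003 = 0.0452.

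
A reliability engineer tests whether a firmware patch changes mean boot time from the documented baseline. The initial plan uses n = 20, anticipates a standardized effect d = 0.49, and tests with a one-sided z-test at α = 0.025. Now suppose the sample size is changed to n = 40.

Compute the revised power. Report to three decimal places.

With n = 40: δ = d·√n = 0.49 × √40 = 3.0990. Critical value z_{0.025} = 1.960.
Revised power = P(Z > 1.960 − δ) = Φ(1.139) = 0.8727.

Power ≈ 0.873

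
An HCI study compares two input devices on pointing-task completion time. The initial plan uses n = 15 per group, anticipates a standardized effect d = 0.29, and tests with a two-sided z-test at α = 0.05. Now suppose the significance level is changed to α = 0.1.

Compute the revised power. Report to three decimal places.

δ = d·√(n/2) = 0.29 × √(15/2) = 0.7942 (unchanged). New critical value: z_{0.05} = 1.645.
Revised power = Φ(δ − 1.645) + Φ(−δ − 1.645) = Φ(-0.851) + Φ(-2.439) = 0.1975 + 0.0074 = 0.2048.

Power ≈ 0.205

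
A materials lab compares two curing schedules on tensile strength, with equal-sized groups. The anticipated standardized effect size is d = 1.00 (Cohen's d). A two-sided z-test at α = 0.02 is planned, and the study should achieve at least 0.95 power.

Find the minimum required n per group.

n = 32 per group

Set Φ(δ − 2.326) = 0.95; then δ − 2.326 = Φ⁻¹(0.95) = 1.645, giving δ = 3.971.
(The Φ(−δ − z_{α/2}) term is vanishingly small for δ > 0 and is dropped in the standard sample-size formula.)
δ = d·√(n/2) ⇒ n = 2(δ/d)² = 2 × (3.971 / 1.00)² = 31.54.
Rounding up, n = 32 per group.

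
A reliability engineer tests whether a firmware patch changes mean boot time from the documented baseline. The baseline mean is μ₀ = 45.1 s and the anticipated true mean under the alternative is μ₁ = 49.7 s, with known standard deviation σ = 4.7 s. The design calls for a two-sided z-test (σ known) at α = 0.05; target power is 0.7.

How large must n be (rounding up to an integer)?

Standardized effect: d = |μ₁ − μ₀| / σ = |49.7 − 45.1| / 4.7 = 0.9787
Set Φ(δ − 1.960) = 0.7; then δ − 1.960 = Φ⁻¹(0.7) = 0.524, giving δ = 2.484.
(The Φ(−δ − z_{α/2}) term is vanishingly small for δ > 0 and is dropped in the standard sample-size formula.)
δ = d·√n ⇒ n = (δ/d)² = (2.484 / 0.9787)² = 6.44.
Round up to the next whole unit.

n = 7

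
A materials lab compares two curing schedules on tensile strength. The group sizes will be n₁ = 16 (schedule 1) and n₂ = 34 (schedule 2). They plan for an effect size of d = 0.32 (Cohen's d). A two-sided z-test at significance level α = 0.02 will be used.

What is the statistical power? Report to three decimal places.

Power ≈ 0.102

Noncentrality parameter: δ = d / √(1/n₁ + 1/n₂) = 0.32 / √(1/16 + 1/34) = 1.0555
Critical value for a two-sided test at α = 0.02: z_{α/2} = 2.326.
Power = Φ(δ − 2.326) + Φ(−δ − 2.326) = Φ(-1.271) + Φ(-3.382) = 0.1019 + 0.0004 = 0.1023.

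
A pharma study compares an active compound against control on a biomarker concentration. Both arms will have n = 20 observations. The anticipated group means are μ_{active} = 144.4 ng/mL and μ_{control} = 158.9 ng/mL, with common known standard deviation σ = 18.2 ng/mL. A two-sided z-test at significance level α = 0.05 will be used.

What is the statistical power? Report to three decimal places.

Power ≈ 0.712

Standardized effect: d = |μ_{active} − μ_{control}| / σ = |144.4 − 158.9| / 18.2 = 0.7967
Noncentrality parameter: δ = d·√(n/2) = 0.7967 × √(20/2) = 2.5194
Critical value for a two-sided test at α = 0.05: z_{α/2} = 1.960.
Power = Φ(δ − 1.960) + Φ(−δ − 1.960) = Φ(0.559) + Φ(-4.479) = 0.7121 + 0.0000 = 0.7121.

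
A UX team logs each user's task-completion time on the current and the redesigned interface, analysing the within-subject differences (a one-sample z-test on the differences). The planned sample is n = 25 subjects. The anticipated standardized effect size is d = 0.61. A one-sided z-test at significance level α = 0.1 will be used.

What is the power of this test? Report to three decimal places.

Noncentrality parameter: λ = d·√n = 0.61 × √25 = 3.0500
Critical value for a one-sided test at α = 0.1: z_α = 1.282.
Power = Φ(λ − 1.282) = Φ(1.768) = 0.9615.

Power ≈ 0.962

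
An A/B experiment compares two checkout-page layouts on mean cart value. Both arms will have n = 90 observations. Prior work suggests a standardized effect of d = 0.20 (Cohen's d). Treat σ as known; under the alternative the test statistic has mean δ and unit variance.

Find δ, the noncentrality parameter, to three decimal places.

δ = d·√(n/2) = 0.20 × √(90/2) = 1.3416

δ ≈ 1.342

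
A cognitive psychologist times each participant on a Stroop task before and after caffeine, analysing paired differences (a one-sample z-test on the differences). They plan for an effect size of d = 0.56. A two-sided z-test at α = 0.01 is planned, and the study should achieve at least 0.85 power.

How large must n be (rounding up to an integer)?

For power 0.85 need Φ(δ − z_{0.005}) = 0.85, so δ = z_{0.005} + z_{0.15} = 2.576 + 1.036 = 3.612.
(Ignoring the negligible lower-tail rejection probability gives the usual closed-form inversion.)
δ = d·√n ⇒ n = (δ/d)² = (3.612 / 0.56)² = 41.61.
Round up to the next whole unit.

n = 42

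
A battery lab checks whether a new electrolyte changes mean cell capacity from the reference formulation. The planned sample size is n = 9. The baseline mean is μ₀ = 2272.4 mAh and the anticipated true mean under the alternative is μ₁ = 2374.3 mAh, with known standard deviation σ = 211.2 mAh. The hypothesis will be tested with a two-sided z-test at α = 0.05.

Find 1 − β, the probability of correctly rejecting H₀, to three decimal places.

Standardized effect: d = |μ₁ − μ₀| / σ = |2374.3 − 2272.4| / 211.2 = 0.4825
Noncentrality parameter: δ = d·√n = 0.4825 × √9 = 1.4474
Two-sided α = 0.05 → critical value z_{0.025} = 1.960.
Power = Φ(δ − 1.960) + Φ(−δ − 1.960) = Φ(-0.513) + Φ(-3.407) = 0.3041 + 0.0003 = 0.3045.

Power ≈ 0.304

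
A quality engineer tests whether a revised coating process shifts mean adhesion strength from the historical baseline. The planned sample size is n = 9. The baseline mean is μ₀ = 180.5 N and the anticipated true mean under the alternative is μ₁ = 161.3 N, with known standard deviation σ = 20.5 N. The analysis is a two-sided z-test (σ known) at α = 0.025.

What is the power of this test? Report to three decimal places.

Power ≈ 0.715

Standardized effect: d = |μ₁ − μ₀| / σ = |161.3 − 180.5| / 20.5 = 0.9366
Noncentrality parameter: δ = d·√n = 0.9366 × √9 = 2.8098
Two-sided α = 0.025 → critical value z_{0.0125} = 2.241.
Power = Φ(δ − 2.241) + Φ(−δ − 2.241) = Φ(0.568) + Φ(-5.051) = 0.7151 + 0.0000 = 0.7151.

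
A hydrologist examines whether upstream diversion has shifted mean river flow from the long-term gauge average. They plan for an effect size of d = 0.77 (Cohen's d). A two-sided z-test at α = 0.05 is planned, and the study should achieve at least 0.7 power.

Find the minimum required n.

Set Φ(δ − 1.960) = 0.7; then δ − 1.960 = Φ⁻¹(0.7) = 0.524, giving δ = 2.484.
(For δ > 0 the lower-tail rejection region contributes negligibly to power, so the one-term inversion is standard.)
δ = d·√n ⇒ n = (δ/d)² = (2.484 / 0.77)² = 10.41.
Round up to the next whole unit.

n = 11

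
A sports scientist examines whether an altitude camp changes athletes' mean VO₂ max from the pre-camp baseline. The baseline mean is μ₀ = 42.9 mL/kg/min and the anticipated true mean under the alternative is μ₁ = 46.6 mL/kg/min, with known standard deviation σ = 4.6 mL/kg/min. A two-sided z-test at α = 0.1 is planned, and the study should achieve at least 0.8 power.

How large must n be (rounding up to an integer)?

Standardized effect: d = |μ₁ − μ₀| / σ = |46.6 − 42.9| / 4.6 = 0.8043
For power 0.8 need Φ(δ − z_{0.05}) = 0.8, so δ = z_{0.05} + z_{0.20} = 1.645 + 0.842 = 2.486.
(For δ > 0 the lower-tail rejection region contributes negligibly to power, so the one-term inversion is standard.)
δ = d·√n ⇒ n = (δ/d)² = (2.486 / 0.8043)² = 9.56.
Round up to the next whole unit.

n = 10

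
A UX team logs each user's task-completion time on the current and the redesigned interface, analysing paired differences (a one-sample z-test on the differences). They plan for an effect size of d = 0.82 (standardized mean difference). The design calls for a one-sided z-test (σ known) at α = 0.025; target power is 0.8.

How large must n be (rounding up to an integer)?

n = 12

For power 0.8 need Φ(δ − z_{0.025}) = 0.8, so δ = z_{0.025} + z_{0.20} = 1.960 + 0.842 = 2.802.
δ = d·√n ⇒ n = (δ/d)² = (2.802 / 0.82)² = 11.67.
Round up to the next whole unit.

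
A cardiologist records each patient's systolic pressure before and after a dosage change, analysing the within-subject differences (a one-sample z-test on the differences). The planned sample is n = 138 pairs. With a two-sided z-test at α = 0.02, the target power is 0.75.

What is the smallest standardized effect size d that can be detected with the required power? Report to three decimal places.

Need Φ(δ − 2.326) = 0.75, so δ = 2.326 + 0.674 = 3.001.
(The second rejection-region term Φ(−δ − z_{α/2}) is negligible and dropped.)
δ = d·√n ⇒ d = δ/√n = 3.001/√138 = 0.2554.

d ≈ 0.255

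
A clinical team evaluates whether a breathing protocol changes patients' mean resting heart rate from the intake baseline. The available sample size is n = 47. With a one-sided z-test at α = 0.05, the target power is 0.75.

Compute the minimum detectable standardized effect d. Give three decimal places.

d ≈ 0.338

Required noncentrality: δ = z_{0.05} + z_{0.25} = 1.645 + 0.674 = 2.319.
δ = d·√n ⇒ d = δ/√n = 2.319/√47 = 0.3383.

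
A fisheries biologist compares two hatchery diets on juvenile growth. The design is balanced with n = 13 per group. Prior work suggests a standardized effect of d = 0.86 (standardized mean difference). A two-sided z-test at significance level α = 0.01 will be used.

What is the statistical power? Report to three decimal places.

Noncentrality parameter: δ = d·√(n/2) = 0.86 × √(13/2) = 2.1926
Critical value for a two-sided test at α = 0.01: z_{α/2} = 2.576.
Power = Φ(δ − 2.576) + Φ(−δ − 2.576) = Φ(-0.383) + Φ(-4.768) = 0.3508 + 0.0000 = 0.3508.

Power ≈ 0.351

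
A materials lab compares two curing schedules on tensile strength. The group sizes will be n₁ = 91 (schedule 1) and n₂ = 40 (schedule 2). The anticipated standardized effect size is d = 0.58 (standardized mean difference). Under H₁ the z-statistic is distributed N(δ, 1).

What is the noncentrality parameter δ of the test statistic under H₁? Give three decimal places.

The noncentrality parameter scales effect size by the design's sample-size factor: δ = d / √(1/n₁ + 1/n₂) = 0.58 / √(1/91 + 1/40) = 3.0573

δ ≈ 3.057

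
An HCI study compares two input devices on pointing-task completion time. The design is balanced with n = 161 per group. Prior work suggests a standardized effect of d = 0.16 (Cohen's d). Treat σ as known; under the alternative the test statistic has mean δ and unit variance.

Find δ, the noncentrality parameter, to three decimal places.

The noncentrality parameter scales effect size by the design's sample-size factor: δ = d·√(n/2) = 0.16 × √(161/2) = 1.4355

δ ≈ 1.436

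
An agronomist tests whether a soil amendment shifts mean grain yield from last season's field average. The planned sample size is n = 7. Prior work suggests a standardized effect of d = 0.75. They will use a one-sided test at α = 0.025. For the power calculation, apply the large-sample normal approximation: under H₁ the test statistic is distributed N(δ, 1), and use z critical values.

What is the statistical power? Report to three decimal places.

Power ≈ 0.510

Noncentrality parameter: δ = d·√n = 0.75 × √7 = 1.9843
One-sided α = 0.025 → critical value z_{0.025} = 1.960.
Power = Φ(δ − 1.960) = Φ(0.024) = 0.5097.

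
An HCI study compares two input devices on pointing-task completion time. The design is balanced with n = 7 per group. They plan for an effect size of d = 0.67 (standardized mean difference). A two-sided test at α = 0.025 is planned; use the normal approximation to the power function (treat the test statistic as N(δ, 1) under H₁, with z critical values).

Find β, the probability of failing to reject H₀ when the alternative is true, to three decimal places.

β ≈ 0.838

Noncentrality parameter: δ = d·√(n/2) = 0.67 × √(7/2) = 1.2535
Critical value for a two-sided test at α = 0.025: z_{α/2} = 2.241.
Power = Φ(δ − 2.241) + Φ(−δ − 2.241) = Φ(-0.988) + Φ(-3.495) = 0.1616 + 0.0002 = 0.1618.
Type II error: β = 1 − power = 1 − 0.1618 = 0.8382.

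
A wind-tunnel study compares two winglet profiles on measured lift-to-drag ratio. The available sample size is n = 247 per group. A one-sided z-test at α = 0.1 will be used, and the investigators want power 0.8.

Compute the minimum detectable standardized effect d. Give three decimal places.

Required noncentrality: δ = z_{0.1} + z_{0.20} = 1.282 + 0.842 = 2.123.
δ = d·√(n/2) ⇒ d = δ/√(n/2) = 2.123/√(247/2) = 0.1911.

d ≈ 0.191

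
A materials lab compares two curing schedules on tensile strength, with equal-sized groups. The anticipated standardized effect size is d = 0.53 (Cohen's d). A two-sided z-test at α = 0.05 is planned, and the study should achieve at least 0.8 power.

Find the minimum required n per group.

Set Φ(δ − 1.960) = 0.8; then δ − 1.960 = Φ⁻¹(0.8) = 0.842, giving δ = 2.802.
(Ignoring the negligible lower-tail rejection probability gives the usual closed-form inversion.)
δ = d·√(n/2) ⇒ n = 2(δ/d)² = 2 × (2.802 / 0.53)² = 55.88.
Rounding up, n = 56 per group.

n = 56 per group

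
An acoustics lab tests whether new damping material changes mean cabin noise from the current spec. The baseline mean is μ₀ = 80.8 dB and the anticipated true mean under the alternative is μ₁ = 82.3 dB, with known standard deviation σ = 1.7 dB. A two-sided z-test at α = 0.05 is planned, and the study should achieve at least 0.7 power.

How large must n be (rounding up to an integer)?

n = 8

Standardized effect: d = |μ₁ − μ₀| / σ = |82.3 − 80.8| / 1.7 = 0.8824
Set Φ(δ − 1.960) = 0.7; then δ − 1.960 = Φ⁻¹(0.7) = 0.524, giving δ = 2.484.
(Ignoring the negligible lower-tail rejection probability gives the usual closed-form inversion.)
δ = d·√n ⇒ n = (δ/d)² = (2.484 / 0.8824)² = 7.93.
Round up to the next whole unit.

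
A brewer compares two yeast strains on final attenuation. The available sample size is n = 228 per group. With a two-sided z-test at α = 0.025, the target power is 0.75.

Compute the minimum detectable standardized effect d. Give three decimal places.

d ≈ 0.273

Required noncentrality: δ = z_{0.0125} + z_{0.25} = 2.241 + 0.674 = 2.916.
(Lower-tail contribution to power is negligible for δ > 0.)
δ = d·√(n/2) ⇒ d = δ/√(n/2) = 2.916/√(228/2) = 0.2731.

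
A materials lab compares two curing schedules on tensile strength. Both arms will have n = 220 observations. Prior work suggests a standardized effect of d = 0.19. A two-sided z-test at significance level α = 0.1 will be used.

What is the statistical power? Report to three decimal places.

Noncentrality parameter: δ = d·√(n/2) = 0.19 × √(220/2) = 1.9927
Critical value for a two-sided test at α = 0.1: z_{α/2} = 1.645.
Power = Φ(δ − 1.645) + Φ(−δ − 1.645) = Φ(0.348) + Φ(-3.638) = 0.6360 + 0.0001 = 0.6362.

Power ≈ 0.636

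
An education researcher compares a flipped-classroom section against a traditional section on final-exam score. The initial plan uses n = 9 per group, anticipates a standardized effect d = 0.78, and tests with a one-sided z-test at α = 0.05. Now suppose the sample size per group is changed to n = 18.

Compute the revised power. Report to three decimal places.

Power ≈ 0.757

With n = 18 per group: δ = d·√(n/2) = 0.78 × √(18/2) = 2.3400. Critical value z_{0.05} = 1.645.
Revised power = Φ(δ − 1.645) = Φ(0.695) = 0.7565.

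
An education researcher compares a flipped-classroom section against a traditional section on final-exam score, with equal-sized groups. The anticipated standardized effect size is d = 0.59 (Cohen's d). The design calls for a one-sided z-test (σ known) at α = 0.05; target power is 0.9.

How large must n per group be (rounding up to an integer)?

n = 50 per group

Set Φ(δ − 1.645) = 0.9; then δ − 1.645 = Φ⁻¹(0.9) = 1.282, giving δ = 2.926.
δ = d·√(n/2) ⇒ n = 2(δ/d)² = 2 × (2.926 / 0.59)² = 49.20.
Round up to the next whole unit.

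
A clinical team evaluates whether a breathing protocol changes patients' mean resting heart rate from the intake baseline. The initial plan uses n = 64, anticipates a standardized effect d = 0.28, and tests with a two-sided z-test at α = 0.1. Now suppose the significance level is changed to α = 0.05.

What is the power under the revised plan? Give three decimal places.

δ = d·√n = 0.28 × √64 = 2.2400 (unchanged). New critical value: z_{0.025} = 1.960.
Revised power = Φ(δ − 1.960) + Φ(−δ − 1.960) = Φ(0.280) + Φ(-4.200) = 0.6103 + 0.0000 = 0.6103.

Power ≈ 0.610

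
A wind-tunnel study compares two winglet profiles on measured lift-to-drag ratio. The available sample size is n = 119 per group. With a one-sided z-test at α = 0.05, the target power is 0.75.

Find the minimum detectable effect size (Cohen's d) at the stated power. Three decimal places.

d ≈ 0.301

Need Φ(δ − 1.645) = 0.75, so δ = 1.645 + 0.674 = 2.319.
δ = d·√(n/2) ⇒ d = δ/√(n/2) = 2.319/√(119/2) = 0.3007.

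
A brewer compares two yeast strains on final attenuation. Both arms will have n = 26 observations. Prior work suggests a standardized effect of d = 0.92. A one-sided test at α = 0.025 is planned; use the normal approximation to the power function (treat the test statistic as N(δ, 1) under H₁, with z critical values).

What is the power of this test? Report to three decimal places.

Power ≈ 0.913

Noncentrality parameter: δ = d·√(n/2) = 0.92 × √(26/2) = 3.3171
One-sided α = 0.025 → critical value z_{0.025} = 1.960.
Power = P(Z > 1.960 − δ) = Φ(1.357) = 0.9126.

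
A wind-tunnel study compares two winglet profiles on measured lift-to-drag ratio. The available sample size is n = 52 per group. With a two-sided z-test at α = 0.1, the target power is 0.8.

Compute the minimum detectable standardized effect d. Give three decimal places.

Required noncentrality: δ = z_{0.05} + z_{0.20} = 1.645 + 0.842 = 2.486.
(Lower-tail contribution to power is negligible for δ > 0.)
δ = d·√(n/2) ⇒ d = δ/√(n/2) = 2.486/√(52/2) = 0.4876.

d ≈ 0.488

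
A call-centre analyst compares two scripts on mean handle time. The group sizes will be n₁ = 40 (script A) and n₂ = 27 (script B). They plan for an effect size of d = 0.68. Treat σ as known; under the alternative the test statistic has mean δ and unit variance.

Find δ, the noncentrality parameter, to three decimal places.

δ ≈ 2.730

The noncentrality parameter scales effect size by the design's sample-size factor: δ = d / √(1/n₁ + 1/n₂) = 0.68 / √(1/40 + 1/27) = 2.7301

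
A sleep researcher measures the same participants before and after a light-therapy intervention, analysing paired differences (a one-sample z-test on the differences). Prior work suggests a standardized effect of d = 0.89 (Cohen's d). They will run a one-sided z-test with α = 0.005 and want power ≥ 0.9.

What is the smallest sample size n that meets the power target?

Set Φ(δ − 2.576) = 0.9; then δ − 2.576 = Φ⁻¹(0.9) = 1.282, giving δ = 3.857.
δ = d·√n ⇒ n = (δ/d)² = (3.857 / 0.89)² = 18.78.
Round up to the next whole unit.

n = 19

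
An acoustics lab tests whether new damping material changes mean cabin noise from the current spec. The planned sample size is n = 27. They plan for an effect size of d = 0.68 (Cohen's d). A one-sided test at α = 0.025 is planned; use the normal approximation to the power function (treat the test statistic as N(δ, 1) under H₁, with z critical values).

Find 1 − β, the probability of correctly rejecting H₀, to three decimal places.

Noncentrality parameter: δ = d·√n = 0.68 × √27 = 3.5334
Critical value for a one-sided test at α = 0.025: z_α = 1.960.
Power = Φ(δ − 1.960) = Φ(1.573) = 0.9422.

Power ≈ 0.942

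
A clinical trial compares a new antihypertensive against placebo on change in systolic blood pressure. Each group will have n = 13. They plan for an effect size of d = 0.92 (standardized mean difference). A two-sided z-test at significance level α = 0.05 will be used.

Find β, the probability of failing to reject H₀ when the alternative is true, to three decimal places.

Noncentrality parameter: δ = d·√(n/2) = 0.92 × √(13/2) = 2.3455
Critical value for a two-sided test at α = 0.05: z_{α/2} = 1.960.
Power = Φ(δ − 1.960) + Φ(−δ − 1.960) = Φ(0.386) + Φ(-4.306) = 0.6501 + 0.0000 = 0.6501.
Type II error: β = 1 − power = 1 − 0.6501 = 0.3499.

β ≈ 0.350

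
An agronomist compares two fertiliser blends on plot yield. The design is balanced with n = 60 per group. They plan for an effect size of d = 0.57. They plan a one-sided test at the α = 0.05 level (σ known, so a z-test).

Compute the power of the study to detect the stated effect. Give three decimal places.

Noncentrality parameter: δ = d·√(n/2) = 0.57 × √(60/2) = 3.1220
One-sided α = 0.05 → critical value z_{0.05} = 1.645.
Power = P(Z > 1.645 − δ) = Φ(1.477) = 0.9302.

Power ≈ 0.930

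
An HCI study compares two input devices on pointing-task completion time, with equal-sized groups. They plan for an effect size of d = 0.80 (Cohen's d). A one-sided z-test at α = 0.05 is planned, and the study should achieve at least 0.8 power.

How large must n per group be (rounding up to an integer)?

n = 20 per group

For power 0.8 need Φ(δ − z_{0.05}) = 0.8, so δ = z_{0.05} + z_{0.20} = 1.645 + 0.842 = 2.486.
δ = d·√(n/2) ⇒ n = 2(δ/d)² = 2 × (2.486 / 0.80)² = 19.32.
Round up to the next whole unit.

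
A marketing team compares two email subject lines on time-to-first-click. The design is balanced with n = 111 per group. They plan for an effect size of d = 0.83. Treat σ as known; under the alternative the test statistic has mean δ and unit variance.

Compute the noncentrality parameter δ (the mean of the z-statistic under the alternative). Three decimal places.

δ ≈ 6.183

δ = d·√(n/2) = 0.83 × √(111/2) = 6.1834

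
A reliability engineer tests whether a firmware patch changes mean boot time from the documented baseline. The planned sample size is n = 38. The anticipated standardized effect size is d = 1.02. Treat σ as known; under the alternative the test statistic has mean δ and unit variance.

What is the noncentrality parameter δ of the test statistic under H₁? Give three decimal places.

The noncentrality parameter scales effect size by the design's sample-size factor: δ = d·√n = 1.02 × √38 = 6.2877

δ ≈ 6.288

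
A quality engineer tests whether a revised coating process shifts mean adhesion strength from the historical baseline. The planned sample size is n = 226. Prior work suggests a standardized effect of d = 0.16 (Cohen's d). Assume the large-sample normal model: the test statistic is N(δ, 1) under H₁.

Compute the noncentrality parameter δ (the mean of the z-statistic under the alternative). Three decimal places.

δ = d·√n = 0.16 × √226 = 2.4053

δ ≈ 2.405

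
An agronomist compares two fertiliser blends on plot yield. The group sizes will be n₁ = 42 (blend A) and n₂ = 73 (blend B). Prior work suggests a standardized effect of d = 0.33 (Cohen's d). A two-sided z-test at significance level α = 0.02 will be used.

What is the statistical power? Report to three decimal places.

Noncentrality parameter: λ = d / √(1/n₁ + 1/n₂) = 0.33 / √(1/42 + 1/73) = 1.7039
Two-sided α = 0.02 → critical value z_{0.01} = 2.326.
Power = Φ(λ − 2.326) + Φ(−λ − 2.326) = Φ(-0.622) + Φ(-4.030) = 0.2668 + 0.0000 = 0.2669.

Power ≈ 0.267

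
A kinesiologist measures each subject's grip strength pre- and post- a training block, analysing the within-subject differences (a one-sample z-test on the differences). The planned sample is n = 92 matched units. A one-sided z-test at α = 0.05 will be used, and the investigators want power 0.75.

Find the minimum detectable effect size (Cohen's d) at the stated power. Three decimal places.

Need Φ(δ − 1.645) = 0.75, so δ = 1.645 + 0.674 = 2.319.
δ = d·√n ⇒ d = δ/√n = 2.319/√92 = 0.2418.

d ≈ 0.242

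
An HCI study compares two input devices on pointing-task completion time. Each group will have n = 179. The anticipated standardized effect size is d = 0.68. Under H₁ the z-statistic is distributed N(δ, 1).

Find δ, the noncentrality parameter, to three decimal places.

δ ≈ 6.433

The noncentrality parameter scales effect size by the design's sample-size factor: δ = d·√(n/2) = 0.68 × √(179/2) = 6.4331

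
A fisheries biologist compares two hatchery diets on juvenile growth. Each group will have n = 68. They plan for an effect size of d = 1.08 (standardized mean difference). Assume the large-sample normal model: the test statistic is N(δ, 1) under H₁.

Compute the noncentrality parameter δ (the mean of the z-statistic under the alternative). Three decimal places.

δ = d·√(n/2) = 1.08 × √(68/2) = 6.2974

δ ≈ 6.297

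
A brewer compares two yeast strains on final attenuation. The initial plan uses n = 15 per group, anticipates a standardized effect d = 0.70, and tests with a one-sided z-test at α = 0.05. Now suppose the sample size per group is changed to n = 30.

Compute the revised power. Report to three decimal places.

With n = 30 per group: δ = d·√(n/2) = 0.70 × √(30/2) = 2.7111. Critical value z_{0.05} = 1.645.
Revised power = P(Z > 1.645 − δ) = Φ(1.066) = 0.8568.

Power ≈ 0.857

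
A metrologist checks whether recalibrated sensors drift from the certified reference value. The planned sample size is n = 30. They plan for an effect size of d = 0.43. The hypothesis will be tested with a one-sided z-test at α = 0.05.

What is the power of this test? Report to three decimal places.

Noncentrality parameter: δ = d·√n = 0.43 × √30 = 2.3552
One-sided α = 0.05 → critical value z_{0.05} = 1.645.
Power = P(Z > 1.645 − δ) = Φ(0.710) = 0.7613.

Power ≈ 0.761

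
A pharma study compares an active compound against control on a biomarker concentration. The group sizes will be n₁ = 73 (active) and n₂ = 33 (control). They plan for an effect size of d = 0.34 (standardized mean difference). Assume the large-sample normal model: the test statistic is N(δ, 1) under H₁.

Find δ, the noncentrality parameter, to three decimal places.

δ ≈ 1.621

The noncentrality parameter scales effect size by the design's sample-size factor: δ = d / √(1/n₁ + 1/n₂) = 0.34 / √(1/73 + 1/33) = 1.6209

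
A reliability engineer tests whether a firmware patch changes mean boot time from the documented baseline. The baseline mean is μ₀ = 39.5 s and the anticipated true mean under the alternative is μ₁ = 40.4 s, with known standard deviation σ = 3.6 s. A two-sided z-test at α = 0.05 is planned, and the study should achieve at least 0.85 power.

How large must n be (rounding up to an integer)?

Standardized effect: d = |μ₁ − μ₀| / σ = |40.4 − 39.5| / 3.6 = 0.2500
For power 0.85 need Φ(δ − z_{0.025}) = 0.85, so δ = z_{0.025} + z_{0.15} = 1.960 + 1.036 = 2.996.
(The Φ(−δ − z_{α/2}) term is vanishingly small for δ > 0 and is dropped in the standard sample-size formula.)
δ = d·√n ⇒ n = (δ/d)² = (2.996 / 0.2500)² = 143.65.
Rounding up, n = 144.

n = 144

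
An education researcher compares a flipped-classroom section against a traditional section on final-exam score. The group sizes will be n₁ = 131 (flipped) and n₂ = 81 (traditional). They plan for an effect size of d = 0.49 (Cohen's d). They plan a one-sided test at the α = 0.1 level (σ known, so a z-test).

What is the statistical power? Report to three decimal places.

Noncentrality parameter: δ = d / √(1/n₁ + 1/n₂) = 0.49 / √(1/131 + 1/81) = 3.4666
Critical value for a one-sided test at α = 0.1: z_α = 1.282.
Power = Φ(δ − 1.282) = Φ(2.185) = 0.9856.

Power ≈ 0.986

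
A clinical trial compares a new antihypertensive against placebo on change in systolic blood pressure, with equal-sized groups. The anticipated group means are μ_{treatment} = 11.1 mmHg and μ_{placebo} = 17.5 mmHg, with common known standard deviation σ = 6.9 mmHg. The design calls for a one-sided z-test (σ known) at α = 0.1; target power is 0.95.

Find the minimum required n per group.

Standardized effect: d = |μ_{treatment} − μ_{placebo}| / σ = |11.1 − 17.5| / 6.9 = 0.9275
For power 0.95 need Φ(δ − z_{0.1}) = 0.95, so δ = z_{0.1} + z_{0.05} = 1.282 + 1.645 = 2.926.
δ = d·√(n/2) ⇒ n = 2(δ/d)² = 2 × (2.926 / 0.9275)² = 19.91.
Rounding up, n = 20 per group.

n = 20 per group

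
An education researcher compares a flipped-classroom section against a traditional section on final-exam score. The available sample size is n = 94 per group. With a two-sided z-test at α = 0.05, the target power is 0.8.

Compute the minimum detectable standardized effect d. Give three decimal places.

d ≈ 0.409

Required noncentrality: δ = z_{0.025} + z_{0.20} = 1.960 + 0.842 = 2.802.
(The second rejection-region term Φ(−δ − z_{α/2}) is negligible and dropped.)
δ = d·√(n/2) ⇒ d = δ/√(n/2) = 2.802/√(94/2) = 0.4087.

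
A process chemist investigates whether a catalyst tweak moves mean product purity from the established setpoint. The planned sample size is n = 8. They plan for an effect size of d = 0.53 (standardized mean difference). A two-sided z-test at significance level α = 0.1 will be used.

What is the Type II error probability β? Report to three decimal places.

Noncentrality parameter: δ = d·√n = 0.53 × √8 = 1.4991
Two-sided α = 0.1 → critical value z_{0.05} = 1.645.
Power = Φ(δ − 1.645) + Φ(−δ − 1.645) = Φ(-0.146) + Φ(-3.144) = 0.4420 + 0.0008 = 0.4429.
Type II error: β = 1 − power = 1 − 0.4429 = 0.5571.

β ≈ 0.557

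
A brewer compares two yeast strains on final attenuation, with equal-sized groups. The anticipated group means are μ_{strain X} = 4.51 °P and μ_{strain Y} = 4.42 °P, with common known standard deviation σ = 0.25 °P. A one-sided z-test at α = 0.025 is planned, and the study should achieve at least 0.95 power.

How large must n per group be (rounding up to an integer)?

n = 201 per group

Standardized effect: d = |μ_{strain X} − μ_{strain Y}| / σ = |4.51 − 4.42| / 0.25 = 0.3600
Set Φ(δ − 1.960) = 0.95; then δ − 1.960 = Φ⁻¹(0.95) = 1.645, giving δ = 3.605.
δ = d·√(n/2) ⇒ n = 2(δ/d)² = 2 × (3.605 / 0.3600)² = 200.54.
Rounding up, n = 201 per group.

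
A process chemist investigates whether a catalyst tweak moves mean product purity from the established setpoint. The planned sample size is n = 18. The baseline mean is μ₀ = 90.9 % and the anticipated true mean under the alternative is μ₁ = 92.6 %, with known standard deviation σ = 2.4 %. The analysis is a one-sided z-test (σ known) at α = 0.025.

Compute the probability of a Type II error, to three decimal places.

β ≈ 0.148

Standardized effect: d = |μ₁ − μ₀| / σ = |92.6 − 90.9| / 2.4 = 0.7083
Noncentrality parameter: δ = d·√n = 0.7083 × √18 = 3.0052
One-sided α = 0.025 → critical value z_{0.025} = 1.960.
Power = Φ(δ − 1.960) = Φ(1.045) = 0.8520.
Type II error: β = 1 − power = 1 − 0.8520 = 0.1480.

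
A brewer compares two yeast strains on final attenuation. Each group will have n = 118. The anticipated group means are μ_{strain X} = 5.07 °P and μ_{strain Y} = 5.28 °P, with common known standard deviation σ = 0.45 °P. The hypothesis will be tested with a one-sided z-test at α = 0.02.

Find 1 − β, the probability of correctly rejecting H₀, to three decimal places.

Standardized effect: d = |μ_{strain X} − μ_{strain Y}| / σ = |5.07 − 5.28| / 0.45 = 0.4667
Noncentrality parameter: δ = d·√(n/2) = 0.4667 × √(118/2) = 3.5845
One-sided α = 0.02 → critical value z_{0.02} = 2.054.
Power = Φ(δ − 2.054) = Φ(1.531) = 0.9371.

Power ≈ 0.937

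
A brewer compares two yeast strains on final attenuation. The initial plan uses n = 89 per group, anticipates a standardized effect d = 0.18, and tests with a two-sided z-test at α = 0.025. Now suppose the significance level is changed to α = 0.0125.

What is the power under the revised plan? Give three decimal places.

δ = d·√(n/2) = 0.18 × √(89/2) = 1.2007 (unchanged). New critical value: z_{0.0063} = 2.498.
Revised power = Φ(δ − 2.498) + Φ(−δ − 2.498) = Φ(-1.297) + Φ(-3.698) = 0.0973 + 0.0001 = 0.0974.

Power ≈ 0.097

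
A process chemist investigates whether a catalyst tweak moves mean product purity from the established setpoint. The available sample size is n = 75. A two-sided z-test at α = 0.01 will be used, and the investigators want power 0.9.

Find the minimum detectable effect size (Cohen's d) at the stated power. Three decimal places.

d ≈ 0.445

Need Φ(δ − 2.576) = 0.9, so δ = 2.576 + 1.282 = 3.857.
(The second rejection-region term Φ(−δ − z_{α/2}) is negligible and dropped.)
δ = d·√n ⇒ d = δ/√n = 3.857/√75 = 0.4454.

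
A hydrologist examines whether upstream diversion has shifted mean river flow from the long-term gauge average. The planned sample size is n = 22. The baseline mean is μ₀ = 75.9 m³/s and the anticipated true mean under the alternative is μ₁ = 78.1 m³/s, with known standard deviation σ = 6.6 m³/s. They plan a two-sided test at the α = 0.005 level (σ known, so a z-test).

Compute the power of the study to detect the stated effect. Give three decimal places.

Power ≈ 0.107

Standardized effect: d = |μ₁ − μ₀| / σ = |78.1 − 75.9| / 6.6 = 0.3333
Noncentrality parameter: δ = d·√n = 0.3333 × √22 = 1.5635
Critical value for a two-sided test at α = 0.005: z_{α/2} = 2.807.
Power = Φ(δ − 2.807) + Φ(−δ − 2.807) = Φ(-1.244) + Φ(-4.371) = 0.1068 + 0.0000 = 0.1068.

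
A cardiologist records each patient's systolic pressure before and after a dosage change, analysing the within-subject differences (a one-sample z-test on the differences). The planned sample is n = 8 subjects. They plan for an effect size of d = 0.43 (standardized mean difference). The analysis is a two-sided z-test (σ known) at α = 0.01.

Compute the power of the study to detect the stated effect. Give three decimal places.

Power ≈ 0.087

Noncentrality parameter: δ = d·√n = 0.43 × √8 = 1.2162
Two-sided α = 0.01 → critical value z_{0.005} = 2.576.
Power = Φ(δ − 2.576) + Φ(−δ − 2.576) = Φ(-1.360) + Φ(-3.792) = 0.0870 + 0.0001 = 0.0871.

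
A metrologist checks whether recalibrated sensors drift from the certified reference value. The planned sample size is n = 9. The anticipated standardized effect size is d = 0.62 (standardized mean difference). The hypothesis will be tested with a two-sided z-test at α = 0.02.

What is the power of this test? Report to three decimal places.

Power ≈ 0.320

Noncentrality parameter: δ = d·√n = 0.62 × √9 = 1.8600
Critical value for a two-sided test at α = 0.02: z_{α/2} = 2.326.
Power = Φ(δ − 2.326) + Φ(−δ − 2.326) = Φ(-0.466) + Φ(-4.186) = 0.3205 + 0.0000 = 0.3205.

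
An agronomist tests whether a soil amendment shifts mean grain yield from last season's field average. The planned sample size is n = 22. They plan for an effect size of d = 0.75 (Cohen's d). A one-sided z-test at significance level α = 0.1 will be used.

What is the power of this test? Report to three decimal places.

Power ≈ 0.987

Noncentrality parameter: δ = d·√n = 0.75 × √22 = 3.5178
Critical value for a one-sided test at α = 0.1: z_α = 1.282.
Power = Φ(δ − 1.282) = Φ(2.236) = 0.9873.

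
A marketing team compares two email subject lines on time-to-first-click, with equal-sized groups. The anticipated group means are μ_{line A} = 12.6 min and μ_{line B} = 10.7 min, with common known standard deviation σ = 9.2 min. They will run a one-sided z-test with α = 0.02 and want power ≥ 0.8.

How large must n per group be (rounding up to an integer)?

n = 394 per group

Standardized effect: d = |μ_{line A} − μ_{line B}| / σ = |12.6 − 10.7| / 9.2 = 0.2065
For power 0.8 need Φ(δ − z_{0.02}) = 0.8, so δ = z_{0.02} + z_{0.20} = 2.054 + 0.842 = 2.895.
δ = d·√(n/2) ⇒ n = 2(δ/d)² = 2 × (2.895 / 0.2065)² = 393.10.
Round up to the next whole unit.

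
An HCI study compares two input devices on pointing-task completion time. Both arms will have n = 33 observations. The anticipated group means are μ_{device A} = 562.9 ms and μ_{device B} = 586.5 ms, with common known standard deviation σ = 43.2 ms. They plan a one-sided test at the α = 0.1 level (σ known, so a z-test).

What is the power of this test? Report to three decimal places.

Standardized effect: d = |μ_{device A} − μ_{device B}| / σ = |562.9 − 586.5| / 43.2 = 0.5463
Noncentrality parameter: δ = d·√(n/2) = 0.5463 × √(33/2) = 2.2191
Critical value for a one-sided test at α = 0.1: z_α = 1.282.
Power = P(Z > 1.282 − δ) = Φ(0.938) = 0.8258.

Power ≈ 0.826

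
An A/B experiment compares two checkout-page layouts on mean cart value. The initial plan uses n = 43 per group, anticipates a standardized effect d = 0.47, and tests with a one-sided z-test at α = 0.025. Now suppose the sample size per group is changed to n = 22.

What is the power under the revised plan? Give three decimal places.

With n = 22 per group: δ = d·√(n/2) = 0.47 × √(22/2) = 1.5588. Critical value z_{0.025} = 1.960.
Revised power = P(Z > 1.960 − δ) = Φ(-0.401) = 0.3442.

Power ≈ 0.344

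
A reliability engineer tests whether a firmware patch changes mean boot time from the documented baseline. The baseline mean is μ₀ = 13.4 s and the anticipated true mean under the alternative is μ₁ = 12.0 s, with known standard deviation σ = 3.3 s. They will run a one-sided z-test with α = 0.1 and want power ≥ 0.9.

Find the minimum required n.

Standardized effect: d = |μ₁ − μ₀| / σ = |12.0 − 13.4| / 3.3 = 0.4242
For power 0.9 need Φ(δ − z_{0.1}) = 0.9, so δ = z_{0.1} + z_{0.10} = 1.282 + 1.282 = 2.563.
δ = d·√n ⇒ n = (δ/d)² = (2.563 / 0.4242)² = 36.50.
Round up to the next whole unit.

n = 37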